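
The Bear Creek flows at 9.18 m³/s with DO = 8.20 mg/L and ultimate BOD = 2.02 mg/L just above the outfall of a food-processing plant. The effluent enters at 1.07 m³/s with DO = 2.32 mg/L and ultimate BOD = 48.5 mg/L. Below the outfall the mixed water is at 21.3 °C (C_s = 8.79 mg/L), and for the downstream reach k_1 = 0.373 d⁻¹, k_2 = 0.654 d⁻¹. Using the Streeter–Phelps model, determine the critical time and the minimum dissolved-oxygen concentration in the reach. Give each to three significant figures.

Mixed DO = (9.18×8.20 + 1.07×2.32)/(9.18+1.07) = 77.76/10.25 = 7.586 mg/L.
Mixed L₀ = (9.18×2.02 + 1.07×48.5)/(10.25) = 70.44/10.25 = 6.872 mg/L.
Initial deficit D₀ = C_s − DO₀ = 8.79 − 7.586 = 1.204 mg/L.
t_c = (1/0.2810) ln[(0.654/0.373)(1 − 1.204×0.2810/(0.373×6.872))] = 3.559 × ln(1.522) = 1.495 d.
D_c = (0.373/0.654) × 6.872 × e^(−0.373×1.495) = 0.5703 × 6.872 × 0.5726 = 2.244 mg/L.
Minimum DO = 8.79 − 2.244 = 6.546 mg/L.

t_c ≈ 1.49 d; minimum DO ≈ 6.55 mg/L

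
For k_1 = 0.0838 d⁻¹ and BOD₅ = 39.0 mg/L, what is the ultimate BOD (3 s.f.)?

BOD₅ = L₀(1 − e^(−5k_1)) ⇒ L₀ = BOD₅ / (1 − e^(−5×0.0838))
= 39.0 / (1 − 0.6577) = 39.0 / 0.3423 = 113.9 mg/L.

L₀ ≈ 114 mg/L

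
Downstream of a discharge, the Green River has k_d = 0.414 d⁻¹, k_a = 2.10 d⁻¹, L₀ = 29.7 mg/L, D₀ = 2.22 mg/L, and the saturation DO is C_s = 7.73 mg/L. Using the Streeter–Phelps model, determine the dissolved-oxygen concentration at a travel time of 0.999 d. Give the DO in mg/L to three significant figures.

DO ≈ 3.53 mg/L

k_d L₀/(k_a−k_d) = 0.414×29.7/(2.10−0.414) = 12.30/1.686 = 7.293 mg/L.
e^(−k_d t) = e^(−0.414×0.9990) = 0.6613; e^(−k_a t) = e^(−2.10×0.9990) = 0.1227.
D = 7.293 × (0.6613 − 0.1227) + 2.22 × 0.1227 = 3.928 + 0.2724 = 4.200 mg/L.
DO = C_s − D = 7.73 − 4.200 = 3.530 mg/L.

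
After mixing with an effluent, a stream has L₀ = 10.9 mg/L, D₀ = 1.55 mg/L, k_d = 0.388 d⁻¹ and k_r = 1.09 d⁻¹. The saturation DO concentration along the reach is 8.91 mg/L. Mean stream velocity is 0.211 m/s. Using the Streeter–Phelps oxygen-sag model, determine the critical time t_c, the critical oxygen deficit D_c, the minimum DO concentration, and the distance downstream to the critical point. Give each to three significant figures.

t_c ≈ 1.05 d; D_c ≈ 2.58 mg/L; min DO ≈ 6.33 mg/L; x_c ≈ 19.1 km

At the critical point dD/dt = 0, so k_d L₀ e^(−k_d t) = k_r D. Substituting D(t) from the Streeter–Phelps equation and solving for t gives
t_c = ln[(k_r/k_d)(1 − D₀(k_r−k_d)/(k_d L₀))] / (k_r−k_d).
Here k_r−k_d = 0.7020 d⁻¹ and 1 − D₀(k_r−k_d)/(k_d L₀) = 1 − 1.55×0.7020/(0.388×10.9) = 0.7427, so
t_c = ln(2.809 × 0.7427) / 0.7020 = 0.7355 / 0.7020 = 1.048 d.
D_c = (k_d/k_r) L₀ e^(−k_d t_c) = (0.388/1.09) × 10.9 × e^(−0.388×1.048) = 0.3560 × 10.9 × 0.6660 = 2.584 mg/L.
Minimum DO = C_s − D_c = 8.91 − 2.584 = 6.326 mg/L.
x_c = v t_c = 0.211 m/s × 1.048 d × 86400 s/d = 19100 m ≈ 19.1 km.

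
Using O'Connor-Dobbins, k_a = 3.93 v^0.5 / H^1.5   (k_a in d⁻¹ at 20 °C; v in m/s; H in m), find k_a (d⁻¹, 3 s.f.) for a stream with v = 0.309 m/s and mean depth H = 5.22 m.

k_a ≈ 0.183 d⁻¹

k_a = 3.93 × 0.309^0.5 / 5.22^1.5 = 3.93 × 0.5559 / 11.93 = 0.1832 d⁻¹.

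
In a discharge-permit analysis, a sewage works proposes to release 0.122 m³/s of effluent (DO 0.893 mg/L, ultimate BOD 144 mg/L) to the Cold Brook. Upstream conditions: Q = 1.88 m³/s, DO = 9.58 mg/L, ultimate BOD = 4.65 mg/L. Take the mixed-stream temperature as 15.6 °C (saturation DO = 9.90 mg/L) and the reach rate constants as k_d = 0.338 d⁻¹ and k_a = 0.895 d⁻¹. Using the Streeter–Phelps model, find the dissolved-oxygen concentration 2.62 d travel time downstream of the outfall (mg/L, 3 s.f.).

DO ≈ 7.29 mg/L

Mixed DO = (1.88×9.58 + 0.122×0.893)/(1.88+0.122) = 18.12/2.002 = 9.051 mg/L.
Mixed L₀ = (1.88×4.65 + 0.122×144)/(2.002) = 26.31/2.002 = 13.14 mg/L.
Initial deficit D₀ = C_s − DO₀ = 9.90 − 9.051 = 0.8494 mg/L.
D(2.62) = [0.338×13.14/(0.895−0.338)](e^(−0.338×2.62) − e^(−0.895×2.62)) + 0.8494 e^(−0.895×2.62)
= 7.975 × (0.4125 − 0.09586) + 0.8494 × 0.09586 = 2.606 mg/L.
DO = 9.90 − 2.606 = 7.294 mg/L.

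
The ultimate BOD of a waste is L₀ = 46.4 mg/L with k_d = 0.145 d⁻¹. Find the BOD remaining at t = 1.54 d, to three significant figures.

L_t = L₀ e^(−k_d t) = 46.4 × e^(−0.145×1.54) = 46.4 × 0.7999 = 37.11 mg/L.

L ≈ 37.1 mg/L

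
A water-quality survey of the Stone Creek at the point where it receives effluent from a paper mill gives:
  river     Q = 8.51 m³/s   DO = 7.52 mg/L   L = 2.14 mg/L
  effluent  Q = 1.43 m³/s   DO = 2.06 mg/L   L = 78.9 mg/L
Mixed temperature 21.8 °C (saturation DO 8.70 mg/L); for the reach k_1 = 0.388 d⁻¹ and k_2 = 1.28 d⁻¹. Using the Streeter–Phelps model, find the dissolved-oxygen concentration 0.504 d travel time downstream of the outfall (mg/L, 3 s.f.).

Mixed DO = (8.51×7.52 + 1.43×2.06)/(8.51+1.43) = 66.94/9.940 = 6.735 mg/L.
Mixed L₀ = (8.51×2.14 + 1.43×78.9)/(9.940) = 131.0/9.940 = 13.18 mg/L.
Initial deficit D₀ = C_s − DO₀ = 8.70 − 6.735 = 1.965 mg/L.
D(0.504) = [0.388×13.18/(1.28−0.388)](e^(−0.388×0.504) − e^(−1.28×0.504)) + 1.965 e^(−1.28×0.504)
= 5.734 × (0.8224 − 0.5246) + 1.965 × 0.5246 = 2.739 mg/L.
DO = 8.70 − 2.739 = 5.961 mg/L.

DO ≈ 5.96 mg/L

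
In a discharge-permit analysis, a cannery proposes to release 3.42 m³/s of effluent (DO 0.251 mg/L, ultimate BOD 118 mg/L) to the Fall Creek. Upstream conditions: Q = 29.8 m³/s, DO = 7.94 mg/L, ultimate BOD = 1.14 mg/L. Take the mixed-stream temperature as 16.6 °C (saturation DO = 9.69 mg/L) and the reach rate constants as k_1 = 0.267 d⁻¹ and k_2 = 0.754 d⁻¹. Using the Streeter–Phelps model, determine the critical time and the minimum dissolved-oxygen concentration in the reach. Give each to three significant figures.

t_c ≈ 1.24 d; minimum DO ≈ 6.34 mg/L

Mixed DO = (29.8×7.94 + 3.42×0.251)/(29.8+3.42) = 237.5/33.22 = 7.148 mg/L.
Mixed L₀ = (29.8×1.14 + 3.42×118)/(33.22) = 437.5/33.22 = 13.17 mg/L.
Initial deficit D₀ = C_s − DO₀ = 9.69 − 7.148 = 2.542 mg/L.
t_c = (1/0.4870) ln[(0.754/0.267)(1 − 2.542×0.4870/(0.267×13.17))] = 2.053 × ln(1.830) = 1.241 d.
D_c = (0.267/0.754) × 13.17 × e^(−0.267×1.241) = 0.3541 × 13.17 × 0.7180 = 3.349 mg/L.
Minimum DO = 9.69 − 3.349 = 6.341 mg/L.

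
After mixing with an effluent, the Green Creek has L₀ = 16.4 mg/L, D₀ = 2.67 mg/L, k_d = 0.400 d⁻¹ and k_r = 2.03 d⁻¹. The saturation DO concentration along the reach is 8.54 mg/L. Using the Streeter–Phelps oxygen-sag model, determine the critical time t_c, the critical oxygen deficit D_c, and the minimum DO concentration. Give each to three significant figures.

At the critical point dD/dt = 0, so k_d L₀ e^(−k_d t) = k_r D. Substituting D(t) from the Streeter–Phelps equation and solving for t gives
t_c = ln[(k_r/k_d)(1 − D₀(k_r−k_d)/(k_d L₀))] / (k_r−k_d).
Here k_r−k_d = 1.630 d⁻¹ and 1 − D₀(k_r−k_d)/(k_d L₀) = 1 − 2.67×1.630/(0.400×16.4) = 0.3366, so
t_c = ln(5.075 × 0.3366) / 1.630 = 0.5354 / 1.630 = 0.3285 d.
D_c = (k_d/k_r) L₀ e^(−k_d t_c) = (0.400/2.03) × 16.4 × e^(−0.400×0.3285) = 0.1970 × 16.4 × 0.8769 = 2.834 mg/L.
Minimum DO = C_s − D_c = 8.54 − 2.834 = 5.706 mg/L.

t_c ≈ 0.328 d; D_c ≈ 2.83 mg/L; min DO ≈ 5.71 mg/L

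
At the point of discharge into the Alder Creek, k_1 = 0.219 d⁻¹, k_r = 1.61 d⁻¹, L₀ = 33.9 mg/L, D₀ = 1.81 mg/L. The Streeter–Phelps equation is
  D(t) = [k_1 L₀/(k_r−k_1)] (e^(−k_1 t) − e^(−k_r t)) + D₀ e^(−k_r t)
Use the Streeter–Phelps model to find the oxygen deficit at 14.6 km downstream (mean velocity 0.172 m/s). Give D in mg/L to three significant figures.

D ≈ 3.58 mg/L

Travel time t = x/v = 14.6 km / (0.172 m/s) = 14600 m / 0.172 m/s = 84880 s = 0.9825 d.
k_1 L₀/(k_r−k_1) = 0.219×33.9/(1.61−0.219) = 7.424/1.391 = 5.337 mg/L.
e^(−k_1 t) = e^(−0.219×0.9825) = 0.8064; e^(−k_r t) = e^(−1.61×0.9825) = 0.2056.
D = 5.337 × (0.8064 − 0.2056) + 1.81 × 0.2056 = 3.207 + 0.3722 = 3.579 mg/L.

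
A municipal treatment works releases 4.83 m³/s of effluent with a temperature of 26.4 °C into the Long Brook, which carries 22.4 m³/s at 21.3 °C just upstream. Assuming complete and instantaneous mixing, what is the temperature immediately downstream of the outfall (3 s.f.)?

Flow-weighted mixing: C = (Q_r C_r + Q_w C_w)/(Q_r + Q_w)
= (22.4×21.3 + 4.83×26.4)/(22.4 + 4.83) = 604.6/27.23 = 22.20 °C.

22.2 °C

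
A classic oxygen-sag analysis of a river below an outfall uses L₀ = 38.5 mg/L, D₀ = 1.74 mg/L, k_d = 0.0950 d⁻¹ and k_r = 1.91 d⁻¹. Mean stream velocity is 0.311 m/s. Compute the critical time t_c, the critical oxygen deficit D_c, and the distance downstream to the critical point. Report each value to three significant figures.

With k_r/k_d = 20.11 and 1 − D₀(k_r−k_d)/(k_d L₀) = 0.1365,
t_c = ln(20.11 × 0.1365) / (1.91 − 0.0950) = ln(2.745) / 1.815 = 1.010/1.815 = 0.5564 d.
L(t_c) = L₀ e^(−k_d t_c) = 38.5 × 0.9485 = 36.52 mg/L, and at the critical point k_r D_c = k_d L, so D_c = (0.0950/1.91) × 36.52 = 1.816 mg/L.
x_c = v t_c = 0.311 m/s × 0.5564 d × 86400 s/d = 14950 m ≈ 15.0 km.

t_c ≈ 0.556 d; D_c ≈ 1.82 mg/L; x_c ≈ 15.0 km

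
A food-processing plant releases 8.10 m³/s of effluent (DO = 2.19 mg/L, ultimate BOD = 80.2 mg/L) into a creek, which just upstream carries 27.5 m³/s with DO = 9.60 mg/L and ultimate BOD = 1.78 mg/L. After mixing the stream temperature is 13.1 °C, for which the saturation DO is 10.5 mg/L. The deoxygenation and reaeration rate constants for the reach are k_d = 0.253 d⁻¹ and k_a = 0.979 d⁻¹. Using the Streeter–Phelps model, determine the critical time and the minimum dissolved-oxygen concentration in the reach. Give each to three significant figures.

t_c ≈ 1.21 d; minimum DO ≈ 6.77 mg/L

Mixed DO = (27.5×9.60 + 8.10×2.19)/(27.5+8.10) = 281.7/35.60 = 7.914 mg/L.
Mixed L₀ = (27.5×1.78 + 8.10×80.2)/(35.60) = 698.6/35.60 = 19.62 mg/L.
Initial deficit D₀ = C_s − DO₀ = 10.5 − 7.914 = 2.586 mg/L.
t_c = (1/0.7260) ln[(0.979/0.253)(1 − 2.586×0.7260/(0.253×19.62))] = 1.377 × ln(2.406) = 1.209 d.
D_c = (0.253/0.979) × 19.62 × e^(−0.253×1.209) = 0.2584 × 19.62 × 0.7364 = 3.734 mg/L.
Minimum DO = 10.5 − 3.734 = 6.766 mg/L.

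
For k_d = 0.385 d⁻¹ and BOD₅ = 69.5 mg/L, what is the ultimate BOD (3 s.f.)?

BOD₅ = L₀(1 − e^(−5k_d)) ⇒ L₀ = BOD₅ / (1 − e^(−5×0.385))
= 69.5 / (1 − 0.1459) = 69.5 / 0.8541 = 81.37 mg/L.

L₀ ≈ 81.4 mg/L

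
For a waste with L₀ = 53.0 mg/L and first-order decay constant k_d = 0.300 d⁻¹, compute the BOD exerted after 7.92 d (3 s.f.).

y_t = L₀(1 − e^(−k_d t)) = 53.0 × (1 − e^(−0.300×7.92))
= 53.0 × (1 − 0.09292) = 53.0 × 0.9071 = 48.08 mg/L.

y ≈ 48.1 mg/L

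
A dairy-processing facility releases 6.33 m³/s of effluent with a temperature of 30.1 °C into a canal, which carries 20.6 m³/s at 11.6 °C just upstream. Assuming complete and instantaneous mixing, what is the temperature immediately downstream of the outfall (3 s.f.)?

Flow-weighted mixing: C = (Q_r C_r + Q_w C_w)/(Q_r + Q_w)
= (20.6×11.6 + 6.33×30.1)/(20.6 + 6.33) = 429.5/26.93 = 15.95 °C.

15.9 °C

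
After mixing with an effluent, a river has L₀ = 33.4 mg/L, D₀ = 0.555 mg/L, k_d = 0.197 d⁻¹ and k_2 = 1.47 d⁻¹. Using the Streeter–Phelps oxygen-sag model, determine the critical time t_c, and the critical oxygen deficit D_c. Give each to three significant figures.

With k_2/k_d = 7.462 and 1 − D₀(k_2−k_d)/(k_d L₀) = 0.8926,
t_c = ln(7.462 × 0.8926) / (1.47 − 0.197) = ln(6.661) / 1.273 = 1.896/1.273 = 1.490 d.
D_c = (k_d/k_2) L₀ e^(−k_d t_c) = (0.197/1.47) × 33.4 × e^(−0.197×1.490) = 0.1340 × 33.4 × 0.7457 = 3.338 mg/L.

t_c ≈ 1.49 d; D_c ≈ 3.34 mg/L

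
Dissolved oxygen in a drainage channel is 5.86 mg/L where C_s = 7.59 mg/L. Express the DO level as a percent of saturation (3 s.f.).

77.2 % saturation

% saturation = C/C_s × 100 = 5.86/7.59 × 100 = 77.2 %.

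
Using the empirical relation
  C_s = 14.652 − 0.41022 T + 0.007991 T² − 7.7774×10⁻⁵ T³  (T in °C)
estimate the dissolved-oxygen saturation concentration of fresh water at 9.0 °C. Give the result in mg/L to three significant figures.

C_s ≈ 11.6 mg/L

C_s = 14.652 − 0.41022×9.0 + 0.007991×9.0² − 7.7774×10⁻⁵×9.0³ = 11.55 mg/L.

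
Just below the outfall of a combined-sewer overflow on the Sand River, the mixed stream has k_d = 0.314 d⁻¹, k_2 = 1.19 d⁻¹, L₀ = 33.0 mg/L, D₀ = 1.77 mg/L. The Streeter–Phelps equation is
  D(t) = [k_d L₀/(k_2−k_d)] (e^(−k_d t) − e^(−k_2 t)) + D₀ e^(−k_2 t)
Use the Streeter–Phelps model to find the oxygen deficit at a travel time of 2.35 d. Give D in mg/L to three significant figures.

D ≈ 5.04 mg/L

k_d L₀/(k_2−k_d) = 0.314×33.0/(1.19−0.314) = 10.36/0.8760 = 11.83 mg/L.
e^(−k_d t) = e^(−0.314×2.350) = 0.4781; e^(−k_2 t) = e^(−1.19×2.350) = 0.06102.
D = 11.83 × (0.4781 − 0.06102) + 1.77 × 0.06102 = 4.934 + 0.1080 = 5.042 mg/L.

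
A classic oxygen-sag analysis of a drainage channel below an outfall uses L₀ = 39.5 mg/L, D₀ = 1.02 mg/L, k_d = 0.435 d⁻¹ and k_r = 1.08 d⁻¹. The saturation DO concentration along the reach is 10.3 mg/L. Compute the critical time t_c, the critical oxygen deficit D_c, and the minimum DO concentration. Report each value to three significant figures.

t_c ≈ 1.35 d; D_c ≈ 8.85 mg/L; min DO ≈ 1.45 mg/L

With k_r/k_d = 2.483 and 1 − D₀(k_r−k_d)/(k_d L₀) = 0.9617,
t_c = ln(2.483 × 0.9617) / (1.08 − 0.435) = ln(2.388) / 0.6450 = 0.8703/0.6450 = 1.349 d.
L(t_c) = L₀ e^(−k_d t_c) = 39.5 × 0.5560 = 21.96 mg/L, and at the critical point k_r D_c = k_d L, so D_c = (0.435/1.08) × 21.96 = 8.846 mg/L.
Minimum DO = C_s − D_c = 10.3 − 8.846 = 1.454 mg/L.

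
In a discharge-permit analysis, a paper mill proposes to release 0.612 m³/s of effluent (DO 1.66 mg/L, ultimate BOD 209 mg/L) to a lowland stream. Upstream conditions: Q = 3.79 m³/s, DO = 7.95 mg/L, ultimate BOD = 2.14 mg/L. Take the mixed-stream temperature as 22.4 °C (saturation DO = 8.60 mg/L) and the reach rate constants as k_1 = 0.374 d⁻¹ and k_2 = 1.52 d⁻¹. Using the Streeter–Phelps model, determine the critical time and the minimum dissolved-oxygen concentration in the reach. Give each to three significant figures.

Mixed DO = (3.79×7.95 + 0.612×1.66)/(3.79+0.612) = 31.15/4.402 = 7.076 mg/L.
Mixed L₀ = (3.79×2.14 + 0.612×209)/(4.402) = 136.0/4.402 = 30.90 mg/L.
Initial deficit D₀ = C_s − DO₀ = 8.60 − 7.076 = 1.524 mg/L.
t_c = (1/1.146) ln[(1.52/0.374)(1 − 1.524×1.146/(0.374×30.90))] = 0.8726 × ln(3.450) = 1.081 d.
D_c = (0.374/1.52) × 30.90 × e^(−0.374×1.081) = 0.2461 × 30.90 × 0.6676 = 5.075 mg/L.
Minimum DO = 8.60 − 5.075 = 3.525 mg/L.

t_c ≈ 1.08 d; minimum DO ≈ 3.52 mg/L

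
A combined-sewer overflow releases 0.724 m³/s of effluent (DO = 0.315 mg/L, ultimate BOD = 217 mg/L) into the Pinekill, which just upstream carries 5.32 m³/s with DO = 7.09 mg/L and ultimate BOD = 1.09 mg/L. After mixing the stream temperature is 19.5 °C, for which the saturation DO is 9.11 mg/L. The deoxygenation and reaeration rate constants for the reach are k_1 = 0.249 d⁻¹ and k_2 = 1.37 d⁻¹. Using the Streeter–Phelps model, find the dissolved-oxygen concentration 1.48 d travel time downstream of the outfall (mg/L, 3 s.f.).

Mixed DO = (5.32×7.09 + 0.724×0.315)/(5.32+0.724) = 37.95/6.044 = 6.278 mg/L.
Mixed L₀ = (5.32×1.09 + 0.724×217)/(6.044) = 162.9/6.044 = 26.95 mg/L.
Initial deficit D₀ = C_s − DO₀ = 9.11 − 6.278 = 2.832 mg/L.
D(1.48) = [0.249×26.95/(1.37−0.249)](e^(−0.249×1.48) − e^(−1.37×1.48)) + 2.832 e^(−1.37×1.48)
= 5.987 × (0.6918 − 0.1317) + 2.832 × 0.1317 = 3.726 mg/L.
DO = 9.11 − 3.726 = 5.384 mg/L.

DO ≈ 5.38 mg/L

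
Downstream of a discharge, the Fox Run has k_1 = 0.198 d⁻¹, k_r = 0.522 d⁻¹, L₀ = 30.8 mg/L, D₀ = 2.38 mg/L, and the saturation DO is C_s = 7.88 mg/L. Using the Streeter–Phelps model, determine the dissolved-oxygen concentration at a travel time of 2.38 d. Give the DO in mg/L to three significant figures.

k_1 L₀/(k_r−k_1) = 0.198×30.8/(0.522−0.198) = 6.098/0.3240 = 18.82 mg/L.
e^(−k_1 t) = e^(−0.198×2.380) = 0.6242; e^(−k_r t) = e^(−0.522×2.380) = 0.2887.
D = 18.82 × (0.6242 − 0.2887) + 2.38 × 0.2887 = 6.315 + 0.6871 = 7.002 mg/L.
DO = C_s − D = 7.88 − 7.002 = 0.8776 mg/L.

DO ≈ 0.878 mg/L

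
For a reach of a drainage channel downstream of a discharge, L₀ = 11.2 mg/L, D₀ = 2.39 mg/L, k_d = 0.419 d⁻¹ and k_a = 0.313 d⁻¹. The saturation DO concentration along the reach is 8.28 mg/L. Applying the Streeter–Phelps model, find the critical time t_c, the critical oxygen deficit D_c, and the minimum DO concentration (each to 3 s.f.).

t_c ≈ 2.26 d; D_c ≈ 5.83 mg/L; min DO ≈ 2.45 mg/L

At the critical point dD/dt = 0, so k_d L₀ e^(−k_d t) = k_a D. Substituting D(t) from the Streeter–Phelps equation and solving for t gives
t_c = ln[(k_a/k_d)(1 − D₀(k_a−k_d)/(k_d L₀))] / (k_a−k_d).
Here k_a−k_d = -0.1060 d⁻¹ and 1 − D₀(k_a−k_d)/(k_d L₀) = 1 − 2.39×-0.1060/(0.419×11.2) = 1.054, so
t_c = ln(0.7470 × 1.054) / -0.1060 = -0.2391 / -0.1060 = 2.256 d.
D_c = (k_d/k_a) L₀ e^(−k_d t_c) = (0.419/0.313) × 11.2 × e^(−0.419×2.256) = 1.339 × 11.2 × 0.3886 = 5.827 mg/L.
Minimum DO = C_s − D_c = 8.28 − 5.827 = 2.453 mg/L.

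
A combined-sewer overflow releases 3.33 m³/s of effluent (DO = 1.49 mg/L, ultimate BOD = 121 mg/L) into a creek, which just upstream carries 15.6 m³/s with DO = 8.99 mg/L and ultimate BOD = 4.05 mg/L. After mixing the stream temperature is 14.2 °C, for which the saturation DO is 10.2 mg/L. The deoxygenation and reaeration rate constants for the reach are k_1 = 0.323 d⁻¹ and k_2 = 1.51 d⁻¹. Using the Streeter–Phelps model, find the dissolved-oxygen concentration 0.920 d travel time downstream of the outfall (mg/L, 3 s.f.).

Mixed DO = (15.6×8.99 + 3.33×1.49)/(15.6+3.33) = 145.2/18.93 = 7.671 mg/L.
Mixed L₀ = (15.6×4.05 + 3.33×121)/(18.93) = 466.1/18.93 = 24.62 mg/L.
Initial deficit D₀ = C_s − DO₀ = 10.2 − 7.671 = 2.529 mg/L.
D(0.920) = [0.323×24.62/(1.51−0.323)](e^(−0.323×0.920) − e^(−1.51×0.920)) + 2.529 e^(−1.51×0.920)
= 6.700 × (0.7429 − 0.2493) + 2.529 × 0.2493 = 3.938 mg/L.
DO = 10.2 − 3.938 = 6.262 mg/L.

DO ≈ 6.26 mg/L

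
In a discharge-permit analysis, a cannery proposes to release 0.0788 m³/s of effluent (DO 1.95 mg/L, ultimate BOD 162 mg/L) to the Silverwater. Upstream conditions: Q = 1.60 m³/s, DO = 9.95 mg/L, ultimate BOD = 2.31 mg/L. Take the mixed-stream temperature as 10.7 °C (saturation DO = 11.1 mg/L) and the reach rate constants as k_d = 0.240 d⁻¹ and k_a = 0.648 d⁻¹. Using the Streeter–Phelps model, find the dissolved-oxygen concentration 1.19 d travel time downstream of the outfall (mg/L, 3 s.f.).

DO ≈ 8.73 mg/L

Mixed DO = (1.60×9.95 + 0.0788×1.95)/(1.60+0.0788) = 16.07/1.679 = 9.574 mg/L.
Mixed L₀ = (1.60×2.31 + 0.0788×162)/(1.679) = 16.46/1.679 = 9.806 mg/L.
Initial deficit D₀ = C_s − DO₀ = 11.1 − 9.574 = 1.526 mg/L.
D(1.19) = [0.240×9.806/(0.648−0.240)](e^(−0.240×1.19) − e^(−0.648×1.19)) + 1.526 e^(−0.648×1.19)
= 5.768 × (0.7516 − 0.4625) + 1.526 × 0.4625 = 2.373 mg/L.
DO = 11.1 − 2.373 = 8.727 mg/L.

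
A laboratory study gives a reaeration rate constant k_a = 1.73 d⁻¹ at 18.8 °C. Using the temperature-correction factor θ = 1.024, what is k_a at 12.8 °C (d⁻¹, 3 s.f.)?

k_a(T₂) = k_a(T₁) · θ^(T₂−T₁) = 1.73 × 1.024^(12.8−18.8)
= 1.73 × 1.024^-6.00 = 1.73 × 0.8674 = 1.501 d⁻¹.

k_a ≈ 1.50 d⁻¹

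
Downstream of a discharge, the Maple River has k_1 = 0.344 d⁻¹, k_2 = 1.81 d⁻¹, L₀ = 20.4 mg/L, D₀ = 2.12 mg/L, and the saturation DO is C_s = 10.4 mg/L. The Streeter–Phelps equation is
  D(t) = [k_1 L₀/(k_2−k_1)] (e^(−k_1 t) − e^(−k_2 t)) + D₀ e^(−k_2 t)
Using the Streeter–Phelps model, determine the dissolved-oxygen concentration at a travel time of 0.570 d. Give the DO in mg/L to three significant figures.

k_1 L₀/(k_2−k_1) = 0.344×20.4/(1.81−0.344) = 7.018/1.466 = 4.787 mg/L.
e^(−k_1 t) = e^(−0.344×0.5700) = 0.8219; e^(−k_2 t) = e^(−1.81×0.5700) = 0.3564.
D = 4.787 × (0.8219 − 0.3564) + 2.12 × 0.3564 = 2.229 + 0.7556 = 2.984 mg/L.
DO = C_s − D = 10.4 − 2.984 = 7.416 mg/L.

DO ≈ 7.42 mg/L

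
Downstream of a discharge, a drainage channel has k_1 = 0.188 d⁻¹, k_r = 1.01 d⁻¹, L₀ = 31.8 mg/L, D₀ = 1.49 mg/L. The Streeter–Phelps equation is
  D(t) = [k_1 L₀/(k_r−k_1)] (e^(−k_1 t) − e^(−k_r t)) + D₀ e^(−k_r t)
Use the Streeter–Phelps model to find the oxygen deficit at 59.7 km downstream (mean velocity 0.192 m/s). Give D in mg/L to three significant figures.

Travel time t = x/v = 59.7 km / (0.192 m/s) = 59700 m / 0.192 m/s = 310900 s = 3.599 d.
k_1 L₀/(k_r−k_1) = 0.188×31.8/(1.01−0.188) = 5.978/0.8220 = 7.273 mg/L.
e^(−k_1 t) = e^(−0.188×3.599) = 0.5084; e^(−k_r t) = e^(−1.01×3.599) = 0.02639.
D = 7.273 × (0.5084 − 0.02639) + 1.49 × 0.02639 = 3.505 + 0.03932 = 3.545 mg/L.

D ≈ 3.54 mg/L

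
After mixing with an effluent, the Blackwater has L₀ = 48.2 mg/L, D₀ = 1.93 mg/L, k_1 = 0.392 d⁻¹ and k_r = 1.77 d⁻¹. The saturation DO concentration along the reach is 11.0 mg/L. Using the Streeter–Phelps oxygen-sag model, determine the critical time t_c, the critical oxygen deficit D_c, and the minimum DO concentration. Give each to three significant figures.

At the critical point dD/dt = 0, so k_1 L₀ e^(−k_1 t) = k_r D. Substituting D(t) from the Streeter–Phelps equation and solving for t gives
t_c = ln[(k_r/k_1)(1 − D₀(k_r−k_1)/(k_1 L₀))] / (k_r−k_1).
Here k_r−k_1 = 1.378 d⁻¹ and 1 − D₀(k_r−k_1)/(k_1 L₀) = 1 − 1.93×1.378/(0.392×48.2) = 0.8592, so
t_c = ln(4.515 × 0.8592) / 1.378 = 1.356 / 1.378 = 0.9839 d.
D_c = (k_1/k_r) L₀ e^(−k_1 t_c) = (0.392/1.77) × 48.2 × e^(−0.392×0.9839) = 0.2215 × 48.2 × 0.6800 = 7.259 mg/L.
Minimum DO = C_s − D_c = 11.0 − 7.259 = 3.741 mg/L.

t_c ≈ 0.984 d; D_c ≈ 7.26 mg/L; min DO ≈ 3.74 mg/L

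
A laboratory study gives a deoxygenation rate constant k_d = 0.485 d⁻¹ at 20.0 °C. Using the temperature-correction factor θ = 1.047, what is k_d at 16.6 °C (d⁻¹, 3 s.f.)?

k_d(T₂) = k_d(T₁) · θ^(T₂−T₁) = 0.485 × 1.047^(16.6−20.0)
= 0.485 × 1.047^-3.40 = 0.485 × 0.8554 = 0.4149 d⁻¹.

k_d ≈ 0.415 d⁻¹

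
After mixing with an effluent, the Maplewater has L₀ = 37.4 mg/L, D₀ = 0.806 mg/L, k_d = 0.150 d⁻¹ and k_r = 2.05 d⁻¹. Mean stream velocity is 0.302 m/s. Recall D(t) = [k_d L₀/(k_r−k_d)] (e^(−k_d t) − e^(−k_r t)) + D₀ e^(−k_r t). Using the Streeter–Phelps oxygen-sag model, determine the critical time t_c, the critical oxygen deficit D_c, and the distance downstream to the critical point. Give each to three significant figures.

t_c ≈ 1.21 d; D_c ≈ 2.28 mg/L; x_c ≈ 31.5 km

With k_r/k_d = 13.67 and 1 − D₀(k_r−k_d)/(k_d L₀) = 0.7270,
t_c = ln(13.67 × 0.7270) / (2.05 − 0.150) = ln(9.936) / 1.900 = 2.296/1.900 = 1.209 d.
D_c = (k_d/k_r) L₀ e^(−k_d t_c) = (0.150/2.05) × 37.4 × e^(−0.150×1.209) = 0.07317 × 37.4 × 0.8342 = 2.283 mg/L.
x_c = v t_c = 0.302 m/s × 1.209 d × 86400 s/d = 31530 m ≈ 31.5 km.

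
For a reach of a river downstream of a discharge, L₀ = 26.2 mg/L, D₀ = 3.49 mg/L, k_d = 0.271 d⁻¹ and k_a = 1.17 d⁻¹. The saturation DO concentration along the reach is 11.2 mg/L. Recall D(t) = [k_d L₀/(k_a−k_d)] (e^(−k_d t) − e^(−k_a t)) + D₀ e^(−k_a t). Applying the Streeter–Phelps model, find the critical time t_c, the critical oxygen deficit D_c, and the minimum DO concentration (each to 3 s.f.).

t_c ≈ 0.978 d; D_c ≈ 4.66 mg/L; min DO ≈ 6.54 mg/L

At the critical point dD/dt = 0, so k_d L₀ e^(−k_d t) = k_a D. Substituting D(t) from the Streeter–Phelps equation and solving for t gives
t_c = ln[(k_a/k_d)(1 − D₀(k_a−k_d)/(k_d L₀))] / (k_a−k_d).
Here k_a−k_d = 0.8990 d⁻¹ and 1 − D₀(k_a−k_d)/(k_d L₀) = 1 − 3.49×0.8990/(0.271×26.2) = 0.5581, so
t_c = ln(4.317 × 0.5581) / 0.8990 = 0.8794 / 0.8990 = 0.9782 d.
D_c = (k_d/k_a) L₀ e^(−k_d t_c) = (0.271/1.17) × 26.2 × e^(−0.271×0.9782) = 0.2316 × 26.2 × 0.7671 = 4.655 mg/L.
Minimum DO = C_s − D_c = 11.2 − 4.655 = 6.545 mg/L.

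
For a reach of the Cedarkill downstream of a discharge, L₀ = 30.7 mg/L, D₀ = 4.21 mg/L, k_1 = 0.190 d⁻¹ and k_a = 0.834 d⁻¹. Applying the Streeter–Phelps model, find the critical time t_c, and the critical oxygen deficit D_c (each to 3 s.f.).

At the critical point dD/dt = 0, so k_1 L₀ e^(−k_1 t) = k_a D. Substituting D(t) from the Streeter–Phelps equation and solving for t gives
t_c = ln[(k_a/k_1)(1 − D₀(k_a−k_1)/(k_1 L₀))] / (k_a−k_1).
Here k_a−k_1 = 0.6440 d⁻¹ and 1 − D₀(k_a−k_1)/(k_1 L₀) = 1 − 4.21×0.6440/(0.190×30.7) = 0.5352, so
t_c = ln(4.389 × 0.5352) / 0.6440 = 0.8541 / 0.6440 = 1.326 d.
L(t_c) = L₀ e^(−k_1 t_c) = 30.7 × 0.7773 = 23.86 mg/L, and at the critical point k_a D_c = k_1 L, so D_c = (0.190/0.834) × 23.86 = 5.436 mg/L.

t_c ≈ 1.33 d; D_c ≈ 5.44 mg/L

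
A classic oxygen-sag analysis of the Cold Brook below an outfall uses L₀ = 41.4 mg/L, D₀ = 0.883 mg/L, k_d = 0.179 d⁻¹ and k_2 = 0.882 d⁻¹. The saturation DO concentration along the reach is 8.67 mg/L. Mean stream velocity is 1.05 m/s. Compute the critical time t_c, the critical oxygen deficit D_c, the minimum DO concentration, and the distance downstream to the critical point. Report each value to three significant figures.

With k_2/k_d = 4.927 and 1 − D₀(k_2−k_d)/(k_d L₀) = 0.9162,
t_c = ln(4.927 × 0.9162) / (0.882 − 0.179) = ln(4.515) / 0.7030 = 1.507/0.7030 = 2.144 d.
L(t_c) = L₀ e^(−k_d t_c) = 41.4 × 0.6813 = 28.20 mg/L, and at the critical point k_2 D_c = k_d L, so D_c = (0.179/0.882) × 28.20 = 5.724 mg/L.
Minimum DO = C_s − D_c = 8.67 − 5.724 = 2.946 mg/L.
x_c = v t_c = 1.05 m/s × 2.144 d × 86400 s/d = 194500 m ≈ 195 km.

t_c ≈ 2.14 d; D_c ≈ 5.72 mg/L; min DO ≈ 2.95 mg/L; x_c ≈ 195 km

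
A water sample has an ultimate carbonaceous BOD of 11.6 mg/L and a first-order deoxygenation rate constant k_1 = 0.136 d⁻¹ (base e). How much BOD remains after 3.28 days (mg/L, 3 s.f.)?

L_t = L₀ e^(−k_1 t) = 11.6 × e^(−0.136×3.28) = 11.6 × 0.6401 = 7.426 mg/L.

L ≈ 7.43 mg/L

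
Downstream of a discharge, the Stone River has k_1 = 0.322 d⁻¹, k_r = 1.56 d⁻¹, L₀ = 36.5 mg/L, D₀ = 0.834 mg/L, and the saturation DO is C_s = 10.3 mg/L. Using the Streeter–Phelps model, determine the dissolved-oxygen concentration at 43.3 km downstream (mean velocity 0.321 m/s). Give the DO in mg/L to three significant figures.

DO ≈ 5.32 mg/L

Travel time t = x/v = 43.3 km / (0.321 m/s) = 43300 m / 0.321 m/s = 134900 s = 1.561 d.
k_1 L₀/(k_r−k_1) = 0.322×36.5/(1.56−0.322) = 11.75/1.238 = 9.494 mg/L.
e^(−k_1 t) = e^(−0.322×1.561) = 0.6049; e^(−k_r t) = e^(−1.56×1.561) = 0.08755.
D = 9.494 × (0.6049 − 0.08755) + 0.834 × 0.08755 = 4.911 + 0.07302 = 4.984 mg/L.
DO = C_s − D = 10.3 − 4.984 = 5.316 mg/L.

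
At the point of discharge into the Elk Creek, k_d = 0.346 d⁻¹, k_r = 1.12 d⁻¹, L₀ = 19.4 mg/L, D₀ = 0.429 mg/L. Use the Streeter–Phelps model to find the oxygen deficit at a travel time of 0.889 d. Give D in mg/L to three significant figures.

D ≈ 3.33 mg/L

k_d L₀/(k_r−k_d) = 0.346×19.4/(1.12−0.346) = 6.712/0.7740 = 8.672 mg/L.
e^(−k_d t) = e^(−0.346×0.8890) = 0.7352; e^(−k_r t) = e^(−1.12×0.8890) = 0.3695.
D = 8.672 × (0.7352 − 0.3695) + 0.429 × 0.3695 = 3.172 + 0.1585 = 3.330 mg/L.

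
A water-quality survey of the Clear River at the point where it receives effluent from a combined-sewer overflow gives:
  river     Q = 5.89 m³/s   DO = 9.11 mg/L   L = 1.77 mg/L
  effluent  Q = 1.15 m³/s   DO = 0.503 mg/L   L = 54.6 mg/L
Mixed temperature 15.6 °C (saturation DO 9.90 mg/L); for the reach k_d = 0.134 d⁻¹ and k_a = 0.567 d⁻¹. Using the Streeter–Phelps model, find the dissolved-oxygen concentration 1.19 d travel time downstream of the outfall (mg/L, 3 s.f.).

DO ≈ 7.68 mg/L

Mixed DO = (5.89×9.11 + 1.15×0.503)/(5.89+1.15) = 54.24/7.040 = 7.704 mg/L.
Mixed L₀ = (5.89×1.77 + 1.15×54.6)/(7.040) = 73.22/7.040 = 10.40 mg/L.
Initial deficit D₀ = C_s − DO₀ = 9.90 − 7.704 = 2.196 mg/L.
D(1.19) = [0.134×10.40/(0.567−0.134)](e^(−0.134×1.19) − e^(−0.567×1.19)) + 2.196 e^(−0.567×1.19)
= 3.218 × (0.8526 − 0.5093) + 2.196 × 0.5093 = 2.223 mg/L.
DO = 9.90 − 2.223 = 7.677 mg/L.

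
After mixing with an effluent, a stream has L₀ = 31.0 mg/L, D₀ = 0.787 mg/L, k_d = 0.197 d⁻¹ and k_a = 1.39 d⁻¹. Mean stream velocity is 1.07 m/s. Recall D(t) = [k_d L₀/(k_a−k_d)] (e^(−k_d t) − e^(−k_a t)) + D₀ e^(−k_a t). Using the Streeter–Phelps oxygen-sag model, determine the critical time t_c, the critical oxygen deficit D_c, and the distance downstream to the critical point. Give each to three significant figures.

t_c ≈ 1.50 d; D_c ≈ 3.27 mg/L; x_c ≈ 138 km

t_c = [1/(k_a−k_d)] ln[(k_a/k_d)(1 − D₀(k_a−k_d)/(k_d L₀))]
= [1/(1.39−0.197)] ln[(1.39/0.197)(1 − 0.787×1.193/(0.197×31.0))]
= (1/1.193) ln[7.056 × 0.8463] = 0.8382 × ln(5.971) = 0.8382 × 1.787 = 1.498 d.
L(t_c) = L₀ e^(−k_d t_c) = 31.0 × 0.7445 = 23.08 mg/L, and at the critical point k_a D_c = k_d L, so D_c = (0.197/1.39) × 23.08 = 3.271 mg/L.
x_c = v t_c = 1.07 m/s × 1.498 d × 86400 s/d = 138500 m ≈ 138 km.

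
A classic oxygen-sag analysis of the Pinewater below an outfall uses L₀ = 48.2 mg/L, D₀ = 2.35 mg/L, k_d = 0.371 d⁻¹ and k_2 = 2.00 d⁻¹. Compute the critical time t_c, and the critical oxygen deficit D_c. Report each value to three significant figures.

At the critical point dD/dt = 0, so k_d L₀ e^(−k_d t) = k_2 D. Substituting D(t) from the Streeter–Phelps equation and solving for t gives
t_c = ln[(k_2/k_d)(1 − D₀(k_2−k_d)/(k_d L₀))] / (k_2−k_d).
Here k_2−k_d = 1.629 d⁻¹ and 1 − D₀(k_2−k_d)/(k_d L₀) = 1 − 2.35×1.629/(0.371×48.2) = 0.7859, so
t_c = ln(5.391 × 0.7859) / 1.629 = 1.444 / 1.629 = 0.8863 d.
L(t_c) = L₀ e^(−k_d t_c) = 48.2 × 0.7198 = 34.69 mg/L, and at the critical point k_2 D_c = k_d L, so D_c = (0.371/2.00) × 34.69 = 6.436 mg/L.

t_c ≈ 0.886 d; D_c ≈ 6.44 mg/L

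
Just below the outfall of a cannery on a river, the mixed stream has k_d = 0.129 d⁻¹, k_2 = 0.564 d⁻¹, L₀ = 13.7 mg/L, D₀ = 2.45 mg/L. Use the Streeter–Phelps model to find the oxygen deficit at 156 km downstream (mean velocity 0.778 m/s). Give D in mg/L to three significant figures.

Travel time t = x/v = 156 km / (0.778 m/s) = 156000 m / 0.778 m/s = 200500 s = 2.321 d.
k_d L₀/(k_2−k_d) = 0.129×13.7/(0.564−0.129) = 1.767/0.4350 = 4.063 mg/L.
e^(−k_d t) = e^(−0.129×2.321) = 0.7413; e^(−k_2 t) = e^(−0.564×2.321) = 0.2701.
D = 4.063 × (0.7413 − 0.2701) + 2.45 × 0.2701 = 1.914 + 0.6618 = 2.576 mg/L.

D ≈ 2.58 mg/L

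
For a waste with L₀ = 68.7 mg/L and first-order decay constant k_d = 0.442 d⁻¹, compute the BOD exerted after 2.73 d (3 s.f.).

y ≈ 48.1 mg/L

y_t = L₀(1 − e^(−k_d t)) = 68.7 × (1 − e^(−0.442×2.73))
= 68.7 × (1 − 0.2992) = 68.7 × 0.7008 = 48.15 mg/L.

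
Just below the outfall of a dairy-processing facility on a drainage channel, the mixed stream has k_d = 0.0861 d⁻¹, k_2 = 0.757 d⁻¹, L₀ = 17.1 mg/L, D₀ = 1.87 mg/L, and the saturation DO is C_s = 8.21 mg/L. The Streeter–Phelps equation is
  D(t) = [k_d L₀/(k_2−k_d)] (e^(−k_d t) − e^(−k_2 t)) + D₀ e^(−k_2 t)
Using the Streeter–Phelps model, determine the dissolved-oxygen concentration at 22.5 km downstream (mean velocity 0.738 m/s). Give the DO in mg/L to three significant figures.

DO ≈ 6.33 mg/L

Travel time t = x/v = 22.5 km / (0.738 m/s) = 22500 m / 0.738 m/s = 30490 s = 0.3529 d.
k_d L₀/(k_2−k_d) = 0.0861×17.1/(0.757−0.0861) = 1.472/0.6709 = 2.195 mg/L.
e^(−k_d t) = e^(−0.0861×0.3529) = 0.9701; e^(−k_2 t) = e^(−0.757×0.3529) = 0.7656.
D = 2.195 × (0.9701 − 0.7656) + 1.87 × 0.7656 = 0.4488 + 1.432 = 1.880 mg/L.
DO = C_s − D = 8.21 − 1.880 = 6.330 mg/L.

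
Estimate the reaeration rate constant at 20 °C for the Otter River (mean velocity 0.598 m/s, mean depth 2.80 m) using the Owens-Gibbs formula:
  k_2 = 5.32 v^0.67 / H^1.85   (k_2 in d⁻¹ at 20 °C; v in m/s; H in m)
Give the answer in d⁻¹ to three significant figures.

k_2 = 5.32 × 0.598^0.67 / 2.80^1.85 = 5.32 × 0.7086 / 6.718 = 0.5611 d⁻¹.

k_2 ≈ 0.561 d⁻¹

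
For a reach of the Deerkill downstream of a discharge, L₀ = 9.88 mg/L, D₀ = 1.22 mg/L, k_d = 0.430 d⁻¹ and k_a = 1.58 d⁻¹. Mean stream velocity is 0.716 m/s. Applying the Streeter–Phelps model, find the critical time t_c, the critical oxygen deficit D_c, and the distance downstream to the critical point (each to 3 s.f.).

t_c ≈ 0.783 d; D_c ≈ 1.92 mg/L; x_c ≈ 48.4 km

With k_a/k_d = 3.674 and 1 − D₀(k_a−k_d)/(k_d L₀) = 0.6698,
t_c = ln(3.674 × 0.6698) / (1.58 − 0.430) = ln(2.461) / 1.150 = 0.9006/1.150 = 0.7831 d.
L(t_c) = L₀ e^(−k_d t_c) = 9.88 × 0.7141 = 7.055 mg/L, and at the critical point k_a D_c = k_d L, so D_c = (0.430/1.58) × 7.055 = 1.920 mg/L.
x_c = v t_c = 0.716 m/s × 0.7831 d × 86400 s/d = 48440 m ≈ 48.4 km.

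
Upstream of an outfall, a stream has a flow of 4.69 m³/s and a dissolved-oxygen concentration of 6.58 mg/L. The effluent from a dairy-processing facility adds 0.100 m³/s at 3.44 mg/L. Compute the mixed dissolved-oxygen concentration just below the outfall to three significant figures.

6.51 mg/L

Flow-weighted mixing: C = (Q_r C_r + Q_w C_w)/(Q_r + Q_w)
= (4.69×6.58 + 0.100×3.44)/(4.69 + 0.100) = 31.20/4.790 = 6.514 mg/L.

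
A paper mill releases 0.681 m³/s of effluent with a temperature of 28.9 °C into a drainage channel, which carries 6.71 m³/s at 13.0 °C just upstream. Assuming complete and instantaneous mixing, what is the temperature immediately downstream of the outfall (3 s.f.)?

14.5 °C

Flow-weighted mixing: C = (Q_r C_r + Q_w C_w)/(Q_r + Q_w)
= (6.71×13.0 + 0.681×28.9)/(6.71 + 0.681) = 106.9/7.391 = 14.47 °C.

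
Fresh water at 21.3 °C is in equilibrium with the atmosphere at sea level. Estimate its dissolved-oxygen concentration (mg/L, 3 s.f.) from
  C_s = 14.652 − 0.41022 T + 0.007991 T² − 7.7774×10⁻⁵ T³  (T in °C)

C_s = 14.652 − 0.41022×21.3 + 0.007991×21.3² − 7.7774×10⁻⁵×21.3³ = 8.788 mg/L.

C_s ≈ 8.79 mg/L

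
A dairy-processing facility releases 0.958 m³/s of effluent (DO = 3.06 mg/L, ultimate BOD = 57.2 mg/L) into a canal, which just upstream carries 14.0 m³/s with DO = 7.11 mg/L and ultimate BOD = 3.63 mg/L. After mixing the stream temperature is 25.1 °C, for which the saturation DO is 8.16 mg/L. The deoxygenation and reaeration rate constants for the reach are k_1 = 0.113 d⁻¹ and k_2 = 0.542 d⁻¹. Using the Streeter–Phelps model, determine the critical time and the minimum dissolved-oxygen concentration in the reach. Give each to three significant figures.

t_c ≈ 0.817 d; minimum DO ≈ 6.82 mg/L

Mixed DO = (14.0×7.11 + 0.958×3.06)/(14.0+0.958) = 102.5/14.96 = 6.851 mg/L.
Mixed L₀ = (14.0×3.63 + 0.958×57.2)/(14.96) = 105.6/14.96 = 7.061 mg/L.
Initial deficit D₀ = C_s − DO₀ = 8.16 − 6.851 = 1.309 mg/L.
t_c = (1/0.4290) ln[(0.542/0.113)(1 − 1.309×0.4290/(0.113×7.061))] = 2.331 × ln(1.420) = 0.8168 d.
D_c = (0.113/0.542) × 7.061 × e^(−0.113×0.8168) = 0.2085 × 7.061 × 0.9118 = 1.342 mg/L.
Minimum DO = 8.16 − 1.342 = 6.818 mg/L.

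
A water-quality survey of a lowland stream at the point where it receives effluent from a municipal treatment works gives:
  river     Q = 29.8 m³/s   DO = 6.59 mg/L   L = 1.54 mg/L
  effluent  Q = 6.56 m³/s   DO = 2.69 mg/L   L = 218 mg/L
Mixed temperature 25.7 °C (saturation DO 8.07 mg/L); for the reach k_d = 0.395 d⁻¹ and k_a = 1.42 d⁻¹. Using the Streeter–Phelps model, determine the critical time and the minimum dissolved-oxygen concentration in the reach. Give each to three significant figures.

t_c ≈ 1.10 d; minimum DO ≈ 0.762 mg/L

Mixed DO = (29.8×6.59 + 6.56×2.69)/(29.8+6.56) = 214.0/36.36 = 5.886 mg/L.
Mixed L₀ = (29.8×1.54 + 6.56×218)/(36.36) = 1476/36.36 = 40.59 mg/L.
Initial deficit D₀ = C_s − DO₀ = 8.07 − 5.886 = 2.184 mg/L.
t_c = (1/1.025) ln[(1.42/0.395)(1 − 2.184×1.025/(0.395×40.59))] = 0.9756 × ln(3.093) = 1.102 d.
D_c = (0.395/1.42) × 40.59 × e^(−0.395×1.102) = 0.2782 × 40.59 × 0.6472 = 7.308 mg/L.
Minimum DO = 8.07 − 7.308 = 0.7623 mg/L.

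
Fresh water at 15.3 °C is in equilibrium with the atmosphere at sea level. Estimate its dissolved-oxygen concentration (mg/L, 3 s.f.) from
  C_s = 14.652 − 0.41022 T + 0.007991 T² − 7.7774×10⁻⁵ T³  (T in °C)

C_s ≈ 9.97 mg/L

C_s = 14.652 − 0.41022×15.3 + 0.007991×15.3² − 7.7774×10⁻⁵×15.3³ = 9.968 mg/L.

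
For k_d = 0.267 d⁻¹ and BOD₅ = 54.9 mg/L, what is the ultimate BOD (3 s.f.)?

BOD₅ = L₀(1 − e^(−5k_d)) ⇒ L₀ = BOD₅ / (1 − e^(−5×0.267))
= 54.9 / (1 − 0.2632) = 54.9 / 0.7368 = 74.51 mg/L.

L₀ ≈ 74.5 mg/L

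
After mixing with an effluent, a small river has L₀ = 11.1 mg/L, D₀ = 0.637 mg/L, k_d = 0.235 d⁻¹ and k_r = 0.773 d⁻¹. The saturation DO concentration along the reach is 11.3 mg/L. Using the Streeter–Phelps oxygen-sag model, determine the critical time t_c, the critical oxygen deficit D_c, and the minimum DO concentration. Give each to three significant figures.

t_c ≈ 1.95 d; D_c ≈ 2.13 mg/L; min DO ≈ 9.17 mg/L

At the critical point dD/dt = 0, so k_d L₀ e^(−k_d t) = k_r D. Substituting D(t) from the Streeter–Phelps equation and solving for t gives
t_c = ln[(k_r/k_d)(1 − D₀(k_r−k_d)/(k_d L₀))] / (k_r−k_d).
Here k_r−k_d = 0.5380 d⁻¹ and 1 − D₀(k_r−k_d)/(k_d L₀) = 1 − 0.637×0.5380/(0.235×11.1) = 0.8686, so
t_c = ln(3.289 × 0.8686) / 0.5380 = 1.050 / 0.5380 = 1.951 d.
L(t_c) = L₀ e^(−k_d t_c) = 11.1 × 0.6322 = 7.017 mg/L, and at the critical point k_r D_c = k_d L, so D_c = (0.235/0.773) × 7.017 = 2.133 mg/L.
Minimum DO = C_s − D_c = 11.3 − 2.133 = 9.167 mg/L.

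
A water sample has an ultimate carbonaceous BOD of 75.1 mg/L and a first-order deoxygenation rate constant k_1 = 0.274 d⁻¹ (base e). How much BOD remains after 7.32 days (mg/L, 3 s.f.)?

L_t = L₀ e^(−k_1 t) = 75.1 × e^(−0.274×7.32) = 75.1 × 0.1346 = 10.11 mg/L.

L ≈ 10.1 mg/L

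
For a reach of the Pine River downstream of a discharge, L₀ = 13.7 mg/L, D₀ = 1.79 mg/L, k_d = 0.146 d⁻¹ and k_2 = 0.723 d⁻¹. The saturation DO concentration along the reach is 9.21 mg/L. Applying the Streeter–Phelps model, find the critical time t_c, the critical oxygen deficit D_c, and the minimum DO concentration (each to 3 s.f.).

t_c ≈ 1.51 d; D_c ≈ 2.22 mg/L; min DO ≈ 6.99 mg/L

t_c = [1/(k_2−k_d)] ln[(k_2/k_d)(1 − D₀(k_2−k_d)/(k_d L₀))]
= [1/(0.723−0.146)] ln[(0.723/0.146)(1 − 1.79×0.5770/(0.146×13.7))]
= (1/0.5770) ln[4.952 × 0.4836] = 1.733 × ln(2.395) = 1.733 × 0.8734 = 1.514 d.
L(t_c) = L₀ e^(−k_d t_c) = 13.7 × 0.8017 = 10.98 mg/L, and at the critical point k_2 D_c = k_d L, so D_c = (0.146/0.723) × 10.98 = 2.218 mg/L.
Minimum DO = C_s − D_c = 9.21 − 2.218 = 6.992 mg/L.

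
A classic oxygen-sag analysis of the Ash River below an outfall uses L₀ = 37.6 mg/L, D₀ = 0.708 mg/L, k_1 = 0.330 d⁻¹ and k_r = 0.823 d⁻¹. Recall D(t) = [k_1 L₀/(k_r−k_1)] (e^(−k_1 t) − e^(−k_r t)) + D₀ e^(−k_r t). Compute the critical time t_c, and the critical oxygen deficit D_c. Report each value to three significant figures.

t_c ≈ 1.80 d; D_c ≈ 8.34 mg/L

At the critical point dD/dt = 0, so k_1 L₀ e^(−k_1 t) = k_r D. Substituting D(t) from the Streeter–Phelps equation and solving for t gives
t_c = ln[(k_r/k_1)(1 − D₀(k_r−k_1)/(k_1 L₀))] / (k_r−k_1).
Here k_r−k_1 = 0.4930 d⁻¹ and 1 − D₀(k_r−k_1)/(k_1 L₀) = 1 − 0.708×0.4930/(0.330×37.6) = 0.9719, so
t_c = ln(2.494 × 0.9719) / 0.4930 = 0.8853 / 0.4930 = 1.796 d.
D_c = (k_1/k_r) L₀ e^(−k_1 t_c) = (0.330/0.823) × 37.6 × e^(−0.330×1.796) = 0.4010 × 37.6 × 0.5529 = 8.336 mg/L.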